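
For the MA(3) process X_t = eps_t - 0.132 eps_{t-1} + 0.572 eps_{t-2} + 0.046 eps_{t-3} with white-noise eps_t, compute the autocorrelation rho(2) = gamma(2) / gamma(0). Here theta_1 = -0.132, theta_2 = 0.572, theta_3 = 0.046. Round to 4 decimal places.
\rho(2) = 0.4202

For an MA(q) process with theta_0 = 1, the autocovariance is
  gamma(k) = sigma^2 * sum_{i=0..q-k} theta_i * theta_{i+k},
and rho(k) = gamma(k) / gamma(0). Sigma^2 cancels.
  numerator   = (1)*(0.572) + (-0.132)*(0.046) = 0.565928.
  denominator = (1)^2 + (-0.132)^2 + (0.572)^2 + (0.046)^2 = 1.346724.
  rho(2) = 0.565928 / 1.346724 = 0.4202.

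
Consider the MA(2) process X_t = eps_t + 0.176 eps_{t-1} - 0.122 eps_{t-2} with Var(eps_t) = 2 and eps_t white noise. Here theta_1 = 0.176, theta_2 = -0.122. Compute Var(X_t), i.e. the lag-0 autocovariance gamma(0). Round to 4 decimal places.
\gamma(0) = 2.0917

For an MA(q) process X_t = eps_t + sum_i theta_i eps_{t-i} with
Var(eps_t) = sigma^2, the variance is
  gamma(0) = sigma^2 * (1 + sum_i theta_i^2).
  sum_i theta_i^2 = (0.176)^2 + (-0.122)^2 = 0.030976 + 0.014884 = 0.04586.
  gamma(0) = 2 * (1 + 0.04586) = 2 * 1.04586 = 2.09172, which rounds to 2.0917.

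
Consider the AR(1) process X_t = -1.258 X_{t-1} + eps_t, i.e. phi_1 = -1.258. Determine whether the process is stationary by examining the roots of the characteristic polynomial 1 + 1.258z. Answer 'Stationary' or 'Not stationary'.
\text{Not stationary}

The AR(p) characteristic polynomial is P(z) = 1 + 1.258z.
Stationarity requires all roots to lie outside the unit circle, i.e. |z| > 1 for every root.
This is linear in z: 1 + (1.258) z = 0  =>  z = -1/(1.258) = -0.794913,  |z| = 0.794913.
Moduli of all roots: 0.7949.
All moduli strictly greater than 1? No.
Verdict: Not stationary.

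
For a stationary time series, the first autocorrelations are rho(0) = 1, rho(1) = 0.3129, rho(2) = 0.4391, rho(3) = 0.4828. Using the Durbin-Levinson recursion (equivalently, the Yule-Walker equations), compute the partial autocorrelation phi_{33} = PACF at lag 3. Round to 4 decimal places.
\phi_{33} = 0.3609

The PACF at lag k is phi_{kk}, the last component of the solution
to the Yule-Walker system G_k phi = r_k where
  (G_k)_{ij} = rho(|i - j|), (r_k)_i = rho(i), i,j = 1..k.
Equivalently, Durbin-Levinson gives phi_{kk} iteratively:
  phi_{11} = rho(1)
  phi_{kk} = [rho(k) - sum_{j=1..k-1} phi_{k-1,j} rho(k-j)]
            / [1 - sum_{j=1..k-1} phi_{k-1,j} rho(j)],
  phi_{k,j} = phi_{k-1,j} - phi_{kk} phi_{k-1,k-j},  j = 1..k-1.
Step k = 1:
  phi_11 = rho(1) = 0.3129.
Step k = 2:
  phi_22 = [rho(2) - phi_11 rho(1)] / [1 - phi_11 rho(1)] = [0.4391 - (0.3129)(0.3129)] / [1 - (0.3129)(0.3129)]
         = 0.34119359 / 0.90209359 = 0.378224.
  Update: phi_21 = phi_11 - phi_22 phi_11 = 0.3129 - (0.378224)(0.3129) = 0.194554.
Step k = 3:
  phi_33 = [rho(3) - phi_21 rho(2) - phi_22 rho(1)] / [1 - phi_21 rho(1) - phi_22 rho(2)]
    numerator   = 0.4828 - (0.194554)(0.4391) - (0.378224)(0.3129) = 0.27902515
    denominator = 1 - (0.194554)(0.3129) - (0.378224)(0.4391) = 0.77304593
  phi_33 = 0.27902515 / 0.77304593 = 0.3609.
Therefore phi_{33} = 0.3609.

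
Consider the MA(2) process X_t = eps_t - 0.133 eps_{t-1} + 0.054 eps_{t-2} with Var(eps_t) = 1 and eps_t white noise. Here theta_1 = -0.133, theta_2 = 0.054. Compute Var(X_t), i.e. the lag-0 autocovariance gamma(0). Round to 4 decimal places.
\gamma(0) = 1.0206

For an MA(q) process X_t = eps_t + sum_i theta_i eps_{t-i} with
Var(eps_t) = sigma^2, the variance is
  gamma(0) = sigma^2 * (1 + sum_i theta_i^2).
  sum_i theta_i^2 = (-0.133)^2 + (0.054)^2 = 0.017689 + 0.002916 = 0.020605.
  gamma(0) = 1 * (1 + 0.020605) = 1 * 1.020605 = 1.020605, which rounds to 1.0206.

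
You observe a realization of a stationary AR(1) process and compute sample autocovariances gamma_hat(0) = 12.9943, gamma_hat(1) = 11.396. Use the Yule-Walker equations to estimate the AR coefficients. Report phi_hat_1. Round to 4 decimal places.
\hat\phi_{1} = 0.8770

The Yule-Walker equations for an AR(p) process read, in matrix form,
  Gamma_p phi = r_p,   with   (Gamma_p)_{ij} = gamma(|i - j|),
                       (r_p)_i = gamma(i),   i,j = 1..p.
Substitute the sample gammas (Toeplitz matrix and right-hand side of size 1):
  Gamma_p = [[12.9943]]
  r_p     = [11.396]
With p = 1 this is the single equation gamma(0) phi_1 = gamma(1):
  phi_hat_1 = gamma(1) / gamma(0) = 11.396 / 12.9943 = 0.8770.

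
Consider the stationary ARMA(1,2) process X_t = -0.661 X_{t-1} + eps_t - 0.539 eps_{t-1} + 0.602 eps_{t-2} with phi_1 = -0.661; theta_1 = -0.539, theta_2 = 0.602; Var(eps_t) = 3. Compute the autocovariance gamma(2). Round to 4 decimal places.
\gamma(2) = 12.0370

Multiply the model equation by X_{t-k} and take expectations. With theta_0 = psi_0 = 1 and psi_j the MA(infinity) weights, this gives
  gamma(k) - sum_i phi_i gamma(k-i) = c_k,
  c_k = sigma^2 * sum_{j=k..q} theta_j psi_{j-k}   (c_k = 0 for k > q),
using gamma(-m) = gamma(m).
psi-weights needed (psi_j = theta_j + sum_i phi_i psi_{j-i}):
  psi_1 = theta_1 + phi_1 = -0.539 + (-0.661) = -1.2
  psi_2 = theta_2 + phi_1 psi_1 = 0.602 + (-0.661)(-1.2) = 1.3952
Right-hand sides:
  c_0 = sigma^2 (1 + theta_1 psi_1 + theta_2 psi_2) = 3 * (1 + (-0.539)(-1.2) + (0.602)(1.3952)) = 3 * 2.48671 = 7.460131
  c_1 = sigma^2 (theta_1 + theta_2 psi_1) = 3 * (-0.539 + (0.602)(-1.2)) = -3.7842
  c_2 = sigma^2 theta_2 = 3 * (0.602) = 1.806
Equations for k = 0 and k = 1 (AR order 1):
  gamma(0) = phi_1 gamma(1) + c_0
  gamma(1) = phi_1 gamma(0) + c_1
Substituting the second into the first: gamma(0) (1 - phi_1^2) = c_0 + phi_1 c_1, so
  gamma(0) = (c_0 + phi_1 c_1) / (1 - phi_1^2) = (7.460131 + (-0.661)(-3.7842)) / (1 - (-0.661)^2) = 9.961487 / 0.563079 = 17.691101.
  gamma(1) = phi_1 gamma(0) + c_1 = (-0.661)(17.691101) + (-3.7842) = -15.478018.
For k = 2: gamma(2) = phi_1 gamma(1) + c_2
  = (-0.661)(-15.478018) + (1.806) = 12.03697.
Therefore gamma(2) = 12.0370 (to 4 decimal places).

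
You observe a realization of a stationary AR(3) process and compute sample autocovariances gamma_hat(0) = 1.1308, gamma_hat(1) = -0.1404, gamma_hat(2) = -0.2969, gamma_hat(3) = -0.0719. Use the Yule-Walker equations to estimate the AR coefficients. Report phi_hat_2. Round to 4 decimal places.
\hat\phi_{2} = -0.3070

The Yule-Walker equations for an AR(p) process read, in matrix form,
  Gamma_p phi = r_p,   with   (Gamma_p)_{ij} = gamma(|i - j|),
                       (r_p)_i = gamma(i),   i,j = 1..p.
Substitute the sample gammas (Toeplitz matrix and right-hand side of size 3):
  Gamma_p = [[1.1308, -0.1404, -0.2969], [-0.1404, 1.1308, -0.1404], [-0.2969, -0.1404, 1.1308]]
  r_p     = [-0.1404, -0.2969, -0.0719]
Written out (R1..R3):
  (R1) 1.1308 phi_1 - 0.1404 phi_2 - 0.2969 phi_3 = -0.1404
  (R2) -0.1404 phi_1 + 1.1308 phi_2 - 0.1404 phi_3 = -0.2969
  (R3) -0.2969 phi_1 - 0.1404 phi_2 + 1.1308 phi_3 = -0.0719
Gaussian elimination:
  R2 <- R2 - (-0.1404/1.1308) R1 = R2 - (-0.12416) R1:  1.113368 phi_2 - 0.177263 phi_3 = -0.314332
  R3 <- R3 - (-0.2969/1.1308) R1 = R3 - (-0.262557) R1:  -0.177263 phi_2 + 1.052847 phi_3 = -0.108763
  R3 <- R3 - (-0.177263/1.113368) R2 = R3 - (-0.159213) R2:  1.024624 phi_3 = -0.158809
Back-substitution:
  phi_hat_3 = -0.158809 / 1.024624 = -0.154992
  phi_hat_2 = (-0.314332 - (-0.177263)(-0.154992)) / 1.113368 = -0.307002
  phi_hat_1 = (-0.1404 - (-0.1404)(-0.307002) - (-0.2969)(-0.154992)) / 1.1308 = -0.202972
So phi_hat = [-0.2030, -0.3070, -0.1550].
Therefore phi_hat_2 = -0.3070.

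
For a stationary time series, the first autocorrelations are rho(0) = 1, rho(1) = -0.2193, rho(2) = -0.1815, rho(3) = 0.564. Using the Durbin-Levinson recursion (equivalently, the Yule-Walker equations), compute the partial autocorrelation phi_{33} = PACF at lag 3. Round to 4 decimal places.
\phi_{33} = 0.5150

The PACF at lag k is phi_{kk}, the last component of the solution
to the Yule-Walker system G_k phi = r_k where
  (G_k)_{ij} = rho(|i - j|), (r_k)_i = rho(i), i,j = 1..k.
Equivalently, Durbin-Levinson gives phi_{kk} iteratively:
  phi_{11} = rho(1)
  phi_{kk} = [rho(k) - sum_{j=1..k-1} phi_{k-1,j} rho(k-j)]
            / [1 - sum_{j=1..k-1} phi_{k-1,j} rho(j)],
  phi_{k,j} = phi_{k-1,j} - phi_{kk} phi_{k-1,k-j},  j = 1..k-1.
Step k = 1:
  phi_11 = rho(1) = -0.2193.
Step k = 2:
  phi_22 = [rho(2) - phi_11 rho(1)] / [1 - phi_11 rho(1)] = [-0.1815 - (-0.2193)(-0.2193)] / [1 - (-0.2193)(-0.2193)]
         = -0.22959249 / 0.95190751 = -0.241192.
  Update: phi_21 = phi_11 - phi_22 phi_11 = -0.2193 - (-0.241192)(-0.2193) = -0.272193.
Step k = 3:
  phi_33 = [rho(3) - phi_21 rho(2) - phi_22 rho(1)] / [1 - phi_21 rho(1) - phi_22 rho(2)]
    numerator   = 0.564 - (-0.272193)(-0.1815) - (-0.241192)(-0.2193) = 0.46170349
    denominator = 1 - (-0.272193)(-0.2193) - (-0.241192)(-0.1815) = 0.89653163
  phi_33 = 0.46170349 / 0.89653163 = 0.515.
Therefore phi_{33} = 0.5150.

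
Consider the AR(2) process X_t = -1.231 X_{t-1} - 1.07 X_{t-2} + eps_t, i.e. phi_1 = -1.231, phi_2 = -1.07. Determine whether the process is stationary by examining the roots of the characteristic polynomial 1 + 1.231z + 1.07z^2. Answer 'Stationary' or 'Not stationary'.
\text{Not stationary}

The AR(p) characteristic polynomial is P(z) = 1 + 1.231z + 1.07z^2.
Stationarity requires all roots to lie outside the unit circle, i.e. |z| > 1 for every root.
Set 1 + (1.231) z + (1.07) z^2 = 0, i.e. a z^2 + b z + c = 0 with a = 1.07, b = 1.231, c = 1.
Discriminant D = b^2 - 4ac = (1.231)^2 - 4*(1.07)*1 = 1.515361 - (4.28) = -2.764639.
D < 0, so the roots are the complex-conjugate pair z = (-b +/- i sqrt(-D)) / (2a) = -0.5752 +/- 0.777i.
For a conjugate pair |z|^2 = z * conj(z) = (product of roots) = c/a = 1/(1.07) = 0.934579, so |z| = sqrt(0.934579) = 0.9667 for both roots.
Moduli of all roots: 0.9667, 0.9667.
All moduli strictly greater than 1? No.
Verdict: Not stationary.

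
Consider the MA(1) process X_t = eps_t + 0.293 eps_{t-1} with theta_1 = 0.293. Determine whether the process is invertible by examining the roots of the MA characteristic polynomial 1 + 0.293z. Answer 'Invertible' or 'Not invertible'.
\text{Invertible}

The MA(q) characteristic polynomial is P(z) = 1 + 0.293z.
Invertibility requires all roots to lie outside the unit circle, i.e. |z| > 1 for every root.
This is linear in z: 1 + (0.293) z = 0  =>  z = -1/(0.293) = -3.412969,  |z| = 3.412969.
Moduli of all roots: 3.4130.
All moduli strictly greater than 1? Yes.
Verdict: Invertible.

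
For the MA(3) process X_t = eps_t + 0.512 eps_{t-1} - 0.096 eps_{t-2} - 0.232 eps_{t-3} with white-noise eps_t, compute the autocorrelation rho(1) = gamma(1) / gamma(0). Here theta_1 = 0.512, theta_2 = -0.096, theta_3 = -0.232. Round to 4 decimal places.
\rho(1) = 0.3661

For an MA(q) process with theta_0 = 1, the autocovariance is
  gamma(k) = sigma^2 * sum_{i=0..q-k} theta_i * theta_{i+k},
and rho(k) = gamma(k) / gamma(0). Sigma^2 cancels.
  numerator   = (1)*(0.512) + (0.512)*(-0.096) + (-0.096)*(-0.232) = 0.48512.
  denominator = (1)^2 + (0.512)^2 + (-0.096)^2 + (-0.232)^2 = 1.325184.
  rho(1) = 0.48512 / 1.325184 = 0.3661.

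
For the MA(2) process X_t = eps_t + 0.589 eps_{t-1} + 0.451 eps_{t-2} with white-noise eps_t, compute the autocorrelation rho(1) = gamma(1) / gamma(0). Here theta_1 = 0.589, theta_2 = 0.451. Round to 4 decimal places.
\rho(1) = 0.5513

For an MA(q) process with theta_0 = 1, the autocovariance is
  gamma(k) = sigma^2 * sum_{i=0..q-k} theta_i * theta_{i+k},
and rho(k) = gamma(k) / gamma(0). Sigma^2 cancels.
  numerator   = (1)*(0.589) + (0.589)*(0.451) = 0.854639.
  denominator = (1)^2 + (0.589)^2 + (0.451)^2 = 1.550322.
  rho(1) = 0.854639 / 1.550322 = 0.5513.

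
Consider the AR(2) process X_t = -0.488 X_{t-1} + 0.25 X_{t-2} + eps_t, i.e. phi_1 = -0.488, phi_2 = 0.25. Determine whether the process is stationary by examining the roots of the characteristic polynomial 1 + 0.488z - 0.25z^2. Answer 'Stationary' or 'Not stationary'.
\text{Stationary}

The AR(p) characteristic polynomial is P(z) = 1 + 0.488z - 0.25z^2.
Stationarity requires all roots to lie outside the unit circle, i.e. |z| > 1 for every root.
Set 1 + (0.488) z + (-0.25) z^2 = 0, i.e. a z^2 + b z + c = 0 with a = -0.25, b = 0.488, c = 1.
Discriminant D = b^2 - 4ac = (0.488)^2 - 4*(-0.25)*1 = 0.238144 - (-1) = 1.238144.
D >= 0, so the roots are real: z = (-b +/- sqrt(D)) / (2a) = (-0.488 +/- 1.112719) / (-0.5).
  z_1 = (-0.488 + 1.112719) / (-0.5) = -1.2494,   |z_1| = 1.2494.
  z_2 = (-0.488 - 1.112719) / (-0.5) = 3.2014,   |z_2| = 3.2014.
Moduli of all roots: 1.2494, 3.2014.
All moduli strictly greater than 1? Yes.
Verdict: Stationary.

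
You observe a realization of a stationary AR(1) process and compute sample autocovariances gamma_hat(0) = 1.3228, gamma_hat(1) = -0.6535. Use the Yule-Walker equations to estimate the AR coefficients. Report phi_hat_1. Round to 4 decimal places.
\hat\phi_{1} = -0.4940

The Yule-Walker equations for an AR(p) process read, in matrix form,
  Gamma_p phi = r_p,   with   (Gamma_p)_{ij} = gamma(|i - j|),
                       (r_p)_i = gamma(i),   i,j = 1..p.
Substitute the sample gammas (Toeplitz matrix and right-hand side of size 1):
  Gamma_p = [[1.3228]]
  r_p     = [-0.6535]
With p = 1 this is the single equation gamma(0) phi_1 = gamma(1):
  phi_hat_1 = gamma(1) / gamma(0) = -0.6535 / 1.3228 = -0.4940.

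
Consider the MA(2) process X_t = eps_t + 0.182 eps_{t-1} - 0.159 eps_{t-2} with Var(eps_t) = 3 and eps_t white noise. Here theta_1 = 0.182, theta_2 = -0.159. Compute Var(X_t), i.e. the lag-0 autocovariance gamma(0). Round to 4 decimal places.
\gamma(0) = 3.1752

For an MA(q) process X_t = eps_t + sum_i theta_i eps_{t-i} with
Var(eps_t) = sigma^2, the variance is
  gamma(0) = sigma^2 * (1 + sum_i theta_i^2).
  sum_i theta_i^2 = (0.182)^2 + (-0.159)^2 = 0.033124 + 0.025281 = 0.058405.
  gamma(0) = 3 * (1 + 0.058405) = 3 * 1.058405 = 3.175215, which rounds to 3.1752.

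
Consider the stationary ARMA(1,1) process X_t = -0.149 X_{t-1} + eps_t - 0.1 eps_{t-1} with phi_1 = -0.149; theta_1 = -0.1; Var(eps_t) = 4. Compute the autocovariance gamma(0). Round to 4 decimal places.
\gamma(0) = 4.2536

Multiply the model equation by X_{t-k} and take expectations. With theta_0 = psi_0 = 1 and psi_j the MA(infinity) weights, this gives
  gamma(k) - sum_i phi_i gamma(k-i) = c_k,
  c_k = sigma^2 * sum_{j=k..q} theta_j psi_{j-k}   (c_k = 0 for k > q),
using gamma(-m) = gamma(m).
psi-weights needed (psi_j = theta_j + sum_i phi_i psi_{j-i}):
  psi_1 = theta_1 + phi_1 = -0.1 + (-0.149) = -0.249
Right-hand sides:
  c_0 = sigma^2 (1 + theta_1 psi_1) = 4 * (1 + (-0.1)(-0.249)) = 4 * 1.0249 = 4.0996
  c_1 = sigma^2 theta_1 = 4 * (-0.1) = -0.4
  c_2 = 0
Equations for k = 0 and k = 1 (AR order 1):
  gamma(0) = phi_1 gamma(1) + c_0
  gamma(1) = phi_1 gamma(0) + c_1
Substituting the second into the first: gamma(0) (1 - phi_1^2) = c_0 + phi_1 c_1, so
  gamma(0) = (c_0 + phi_1 c_1) / (1 - phi_1^2) = (4.0996 + (-0.149)(-0.4)) / (1 - (-0.149)^2) = 4.1592 / 0.977799 = 4.253635.
Therefore gamma(0) = 4.2536 (to 4 decimal places).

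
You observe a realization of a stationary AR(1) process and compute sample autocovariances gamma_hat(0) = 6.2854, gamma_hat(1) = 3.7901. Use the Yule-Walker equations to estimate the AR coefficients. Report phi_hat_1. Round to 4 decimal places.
\hat\phi_{1} = 0.6030

The Yule-Walker equations for an AR(p) process read, in matrix form,
  Gamma_p phi = r_p,   with   (Gamma_p)_{ij} = gamma(|i - j|),
                       (r_p)_i = gamma(i),   i,j = 1..p.
Substitute the sample gammas (Toeplitz matrix and right-hand side of size 1):
  Gamma_p = [[6.2854]]
  r_p     = [3.7901]
With p = 1 this is the single equation gamma(0) phi_1 = gamma(1):
  phi_hat_1 = gamma(1) / gamma(0) = 3.7901 / 6.2854 = 0.6030.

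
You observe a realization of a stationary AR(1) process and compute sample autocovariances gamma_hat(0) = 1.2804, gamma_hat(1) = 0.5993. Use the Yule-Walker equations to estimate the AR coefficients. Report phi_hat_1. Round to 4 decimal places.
\hat\phi_{1} = 0.4681

The Yule-Walker equations for an AR(p) process read, in matrix form,
  Gamma_p phi = r_p,   with   (Gamma_p)_{ij} = gamma(|i - j|),
                       (r_p)_i = gamma(i),   i,j = 1..p.
Substitute the sample gammas (Toeplitz matrix and right-hand side of size 1):
  Gamma_p = [[1.2804]]
  r_p     = [0.5993]
With p = 1 this is the single equation gamma(0) phi_1 = gamma(1):
  phi_hat_1 = gamma(1) / gamma(0) = 0.5993 / 1.2804 = 0.4681.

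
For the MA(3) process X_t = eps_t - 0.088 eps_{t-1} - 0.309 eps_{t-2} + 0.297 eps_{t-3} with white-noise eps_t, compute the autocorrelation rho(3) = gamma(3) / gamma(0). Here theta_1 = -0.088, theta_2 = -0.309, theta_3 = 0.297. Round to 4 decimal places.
\rho(3) = 0.2493

For an MA(q) process with theta_0 = 1, the autocovariance is
  gamma(k) = sigma^2 * sum_{i=0..q-k} theta_i * theta_{i+k},
and rho(k) = gamma(k) / gamma(0). Sigma^2 cancels.
  numerator   = (1)*(0.297) = 0.297.
  denominator = (1)^2 + (-0.088)^2 + (-0.309)^2 + (0.297)^2 = 1.191434.
  rho(3) = 0.297 / 1.191434 = 0.2493.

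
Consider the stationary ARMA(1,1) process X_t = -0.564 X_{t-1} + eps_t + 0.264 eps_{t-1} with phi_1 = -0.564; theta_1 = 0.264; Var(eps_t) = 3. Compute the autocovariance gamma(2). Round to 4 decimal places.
\gamma(2) = 0.6336

Multiply the model equation by X_{t-k} and take expectations. With theta_0 = psi_0 = 1 and psi_j the MA(infinity) weights, this gives
  gamma(k) - sum_i phi_i gamma(k-i) = c_k,
  c_k = sigma^2 * sum_{j=k..q} theta_j psi_{j-k}   (c_k = 0 for k > q),
using gamma(-m) = gamma(m).
psi-weights needed (psi_j = theta_j + sum_i phi_i psi_{j-i}):
  psi_1 = theta_1 + phi_1 = 0.264 + (-0.564) = -0.3
Right-hand sides:
  c_0 = sigma^2 (1 + theta_1 psi_1) = 3 * (1 + (0.264)(-0.3)) = 3 * 0.9208 = 2.7624
  c_1 = sigma^2 theta_1 = 3 * (0.264) = 0.792
  c_2 = 0
Equations for k = 0 and k = 1 (AR order 1):
  gamma(0) = phi_1 gamma(1) + c_0
  gamma(1) = phi_1 gamma(0) + c_1
Substituting the second into the first: gamma(0) (1 - phi_1^2) = c_0 + phi_1 c_1, so
  gamma(0) = (c_0 + phi_1 c_1) / (1 - phi_1^2) = (2.7624 + (-0.564)(0.792)) / (1 - (-0.564)^2) = 2.315712 / 0.681904 = 3.39595.
  gamma(1) = phi_1 gamma(0) + c_1 = (-0.564)(3.39595) + (0.792) = -1.123316.
For k = 2 (> q): gamma(2) = phi_1 gamma(1) = (-0.564)(-1.123316) = 0.63355.
Therefore gamma(2) = 0.6336 (to 4 decimal places).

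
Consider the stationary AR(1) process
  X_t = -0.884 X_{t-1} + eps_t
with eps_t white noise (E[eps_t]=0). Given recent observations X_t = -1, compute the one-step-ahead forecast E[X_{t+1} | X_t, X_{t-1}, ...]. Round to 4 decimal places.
E[X_{t+1} \mid \mathcal F_t] = 0.8840

For an AR(p) model X_t = c + sum_i phi_i X_{t-i} + eps_t, the
one-step-ahead conditional mean is
  E[X_{t+1} | X_t, ...] = c + sum_i phi_i X_{t+1-i}.
Substitute known values:
  E[X_{t+1} | ...] = (-0.884) * (-1)
                   = 0.8840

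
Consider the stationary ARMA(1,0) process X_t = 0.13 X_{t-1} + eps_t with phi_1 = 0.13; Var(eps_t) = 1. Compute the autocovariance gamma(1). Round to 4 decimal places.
\gamma(1) = 0.1322

Multiply the model equation by X_{t-k} and take expectations. With theta_0 = psi_0 = 1 and psi_j the MA(infinity) weights, this gives
  gamma(k) - sum_i phi_i gamma(k-i) = c_k,
  c_k = sigma^2 * sum_{j=k..q} theta_j psi_{j-k}   (c_k = 0 for k > q),
using gamma(-m) = gamma(m).
Pure AR (q = 0): c_0 = sigma^2 = 1, c_k = 0 for k >= 1.
Equations for k = 0 and k = 1 (AR order 1):
  gamma(0) = phi_1 gamma(1) + c_0
  gamma(1) = phi_1 gamma(0) + c_1
Substituting the second into the first: gamma(0) (1 - phi_1^2) = c_0 + phi_1 c_1, so
  gamma(0) = c_0 / (1 - phi_1^2) = 1 / (1 - (0.13)^2) = 1 / 0.9831 = 1.017191.
  gamma(1) = phi_1 gamma(0) = (0.13)(1.017191) = 0.132235.
Therefore gamma(1) = 0.1322 (to 4 decimal places).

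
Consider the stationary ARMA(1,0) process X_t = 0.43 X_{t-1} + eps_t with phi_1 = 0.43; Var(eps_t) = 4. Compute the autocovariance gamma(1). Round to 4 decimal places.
\gamma(1) = 2.1102

Multiply the model equation by X_{t-k} and take expectations. With theta_0 = psi_0 = 1 and psi_j the MA(infinity) weights, this gives
  gamma(k) - sum_i phi_i gamma(k-i) = c_k,
  c_k = sigma^2 * sum_{j=k..q} theta_j psi_{j-k}   (c_k = 0 for k > q),
using gamma(-m) = gamma(m).
Pure AR (q = 0): c_0 = sigma^2 = 4, c_k = 0 for k >= 1.
Equations for k = 0 and k = 1 (AR order 1):
  gamma(0) = phi_1 gamma(1) + c_0
  gamma(1) = phi_1 gamma(0) + c_1
Substituting the second into the first: gamma(0) (1 - phi_1^2) = c_0 + phi_1 c_1, so
  gamma(0) = c_0 / (1 - phi_1^2) = 4 / (1 - (0.43)^2) = 4 / 0.8151 = 4.907373.
  gamma(1) = phi_1 gamma(0) = (0.43)(4.907373) = 2.110171.
Therefore gamma(1) = 2.1102 (to 4 decimal places).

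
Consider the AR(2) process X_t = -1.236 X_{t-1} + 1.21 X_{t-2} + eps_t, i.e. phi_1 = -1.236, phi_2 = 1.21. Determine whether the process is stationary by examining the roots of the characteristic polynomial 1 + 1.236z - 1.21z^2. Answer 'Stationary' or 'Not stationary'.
\text{Not stationary}

The AR(p) characteristic polynomial is P(z) = 1 + 1.236z - 1.21z^2.
Stationarity requires all roots to lie outside the unit circle, i.e. |z| > 1 for every root.
Set 1 + (1.236) z + (-1.21) z^2 = 0, i.e. a z^2 + b z + c = 0 with a = -1.21, b = 1.236, c = 1.
Discriminant D = b^2 - 4ac = (1.236)^2 - 4*(-1.21)*1 = 1.527696 - (-4.84) = 6.367696.
D >= 0, so the roots are real: z = (-b +/- sqrt(D)) / (2a) = (-1.236 +/- 2.523429) / (-2.42).
  z_1 = (-1.236 + 2.523429) / (-2.42) = -0.532,   |z_1| = 0.532.
  z_2 = (-1.236 - 2.523429) / (-2.42) = 1.5535,   |z_2| = 1.5535.
Moduli of all roots: 0.5320, 1.5535.
All moduli strictly greater than 1? No.
Verdict: Not stationary.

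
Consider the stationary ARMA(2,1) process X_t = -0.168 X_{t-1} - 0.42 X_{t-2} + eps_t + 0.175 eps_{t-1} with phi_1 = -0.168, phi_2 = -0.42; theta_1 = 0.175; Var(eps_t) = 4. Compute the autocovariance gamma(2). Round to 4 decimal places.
\gamma(2) = -2.0324

Multiply the model equation by X_{t-k} and take expectations. With theta_0 = psi_0 = 1 and psi_j the MA(infinity) weights, this gives
  gamma(k) - sum_i phi_i gamma(k-i) = c_k,
  c_k = sigma^2 * sum_{j=k..q} theta_j psi_{j-k}   (c_k = 0 for k > q),
using gamma(-m) = gamma(m).
psi-weights needed (psi_j = theta_j + sum_i phi_i psi_{j-i}):
  psi_1 = theta_1 + phi_1 = 0.175 + (-0.168) = 0.007
Right-hand sides:
  c_0 = sigma^2 (1 + theta_1 psi_1) = 4 * (1 + (0.175)(0.007)) = 4 * 1.001225 = 4.0049
  c_1 = sigma^2 theta_1 = 4 * (0.175) = 0.7
  c_2 = 0
Equations for k = 0, 1, 2 (AR order 2, c_2 = 0):
  (E0) gamma(0) = phi_1 gamma(1) + phi_2 gamma(2) + c_0
  (E1) gamma(1) = phi_1 gamma(0) + phi_2 gamma(1) + c_1
  (E2) gamma(2) = phi_1 gamma(1) + phi_2 gamma(0)
From (E1): gamma(1) = A gamma(0) + B with
  A = phi_1 / (1 - phi_2) = -0.168 / 1.42 = -0.11831,   B = c_1 / (1 - phi_2) = 0.7 / 1.42 = 0.492958.
Insert (E2) into (E0): gamma(0) (1 - phi_2^2) = phi_1 (1 + phi_2) gamma(1) + c_0.
  phi_1 (1 + phi_2) = (-0.168)(0.58) = -0.09744,   1 - phi_2^2 = 0.8236.
Replace gamma(1) by A gamma(0) + B and collect gamma(0):
  gamma(0) [0.8236 - (-0.09744)(-0.11831)] = (-0.09744)(0.492958) + 4.0049
  gamma(0) * 0.812072 = 3.956866
  gamma(0) = 3.956866 / 0.812072 = 4.872557.
  gamma(1) = A gamma(0) + B = (-0.11831)(4.872557) + (0.492958) = -0.083514.
  gamma(2) = phi_1 gamma(1) + phi_2 gamma(0) = (-0.168)(-0.083514) + (-0.42)(4.872557) = -2.032443.
Therefore gamma(2) = -2.0324 (to 4 decimal places).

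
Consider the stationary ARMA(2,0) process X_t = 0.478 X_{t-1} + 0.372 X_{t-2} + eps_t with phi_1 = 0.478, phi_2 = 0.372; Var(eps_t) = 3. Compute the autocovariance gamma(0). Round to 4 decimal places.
\gamma(0) = 8.2771

Multiply the model equation by X_{t-k} and take expectations. With theta_0 = psi_0 = 1 and psi_j the MA(infinity) weights, this gives
  gamma(k) - sum_i phi_i gamma(k-i) = c_k,
  c_k = sigma^2 * sum_{j=k..q} theta_j psi_{j-k}   (c_k = 0 for k > q),
using gamma(-m) = gamma(m).
Pure AR (q = 0): c_0 = sigma^2 = 3, c_k = 0 for k >= 1.
Equations for k = 0, 1, 2 (AR order 2, c_2 = 0):
  (E0) gamma(0) = phi_1 gamma(1) + phi_2 gamma(2) + c_0
  (E1) gamma(1) = phi_1 gamma(0) + phi_2 gamma(1) + c_1
  (E2) gamma(2) = phi_1 gamma(1) + phi_2 gamma(0)
From (E1): gamma(1) = A gamma(0) + B with
  A = phi_1 / (1 - phi_2) = 0.478 / 0.628 = 0.761146,   B = c_1 / (1 - phi_2) = 0 / 0.628 = 0.
Insert (E2) into (E0): gamma(0) (1 - phi_2^2) = phi_1 (1 + phi_2) gamma(1) + c_0.
  phi_1 (1 + phi_2) = (0.478)(1.372) = 0.655816,   1 - phi_2^2 = 0.861616.
Replace gamma(1) by A gamma(0) + B and collect gamma(0):
  gamma(0) [0.861616 - (0.655816)(0.761146)] = c_0 = 3
  gamma(0) * 0.362444 = 3
  gamma(0) = 3 / 0.362444 = 8.277142.
Therefore gamma(0) = 8.2771 (to 4 decimal places).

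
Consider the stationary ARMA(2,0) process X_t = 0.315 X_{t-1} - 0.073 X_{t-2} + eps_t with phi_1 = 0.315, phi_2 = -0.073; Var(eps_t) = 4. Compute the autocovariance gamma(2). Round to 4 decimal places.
\gamma(2) = 0.0857

Multiply the model equation by X_{t-k} and take expectations. With theta_0 = psi_0 = 1 and psi_j the MA(infinity) weights, this gives
  gamma(k) - sum_i phi_i gamma(k-i) = c_k,
  c_k = sigma^2 * sum_{j=k..q} theta_j psi_{j-k}   (c_k = 0 for k > q),
using gamma(-m) = gamma(m).
Pure AR (q = 0): c_0 = sigma^2 = 4, c_k = 0 for k >= 1.
Equations for k = 0, 1, 2 (AR order 2, c_2 = 0):
  (E0) gamma(0) = phi_1 gamma(1) + phi_2 gamma(2) + c_0
  (E1) gamma(1) = phi_1 gamma(0) + phi_2 gamma(1) + c_1
  (E2) gamma(2) = phi_1 gamma(1) + phi_2 gamma(0)
From (E1): gamma(1) = A gamma(0) + B with
  A = phi_1 / (1 - phi_2) = 0.315 / 1.073 = 0.293569,   B = c_1 / (1 - phi_2) = 0 / 1.073 = 0.
Insert (E2) into (E0): gamma(0) (1 - phi_2^2) = phi_1 (1 + phi_2) gamma(1) + c_0.
  phi_1 (1 + phi_2) = (0.315)(0.927) = 0.292005,   1 - phi_2^2 = 0.994671.
Replace gamma(1) by A gamma(0) + B and collect gamma(0):
  gamma(0) [0.994671 - (0.292005)(0.293569)] = c_0 = 4
  gamma(0) * 0.908947 = 4
  gamma(0) = 4 / 0.908947 = 4.400695.
  gamma(1) = A gamma(0) = (0.293569)(4.400695) = 1.29191.
  gamma(2) = phi_1 gamma(1) + phi_2 gamma(0) = (0.315)(1.29191) + (-0.073)(4.400695) = 0.085701.
Therefore gamma(2) = 0.0857 (to 4 decimal places).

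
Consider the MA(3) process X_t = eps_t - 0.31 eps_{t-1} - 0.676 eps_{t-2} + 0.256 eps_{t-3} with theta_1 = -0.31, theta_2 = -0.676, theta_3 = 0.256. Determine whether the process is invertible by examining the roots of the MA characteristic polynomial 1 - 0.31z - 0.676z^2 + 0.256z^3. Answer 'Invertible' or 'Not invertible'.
\text{Invertible}

The MA(q) characteristic polynomial is P(z) = 1 - 0.31z - 0.676z^2 + 0.256z^3.
Invertibility requires all roots to lie outside the unit circle, i.e. |z| > 1 for every root.
Degree 3: look for a simple real root z0 first, then factor out (1 - z/z0) and solve the remaining quadratic.
Testing z0 = 2.5: P(2.5) = 1 + (-0.31)(2.5) + (-0.676)(2.5)^2 + (0.256)(2.5)^3
  = 1 + (-0.775) + (-4.225) + (4) = 0.  So z_0 = 2.5 is a root, |z_0| = 2.5.
Divide out the factor (1 - 0.4 z) = (1 - z/z0) (since 1/z0 = 0.4):
  P(z) = (1 - 0.4 z)(1 + (0.09) z + (-0.64) z^2)
  [check: z-coef 0.09 - (0.4) = -0.31; z^2-coef -0.64 - (0.4)(0.09) = -0.676; z^3-coef -(0.4)(-0.64) = 0.256.]
Remaining roots from the quadratic factor 1 + (0.09) z + (-0.64) z^2:
  Set 1 + (0.09) z + (-0.64) z^2 = 0, i.e. a z^2 + b z + c = 0 with a = -0.64, b = 0.09, c = 1.
  Discriminant D = b^2 - 4ac = (0.09)^2 - 4*(-0.64)*1 = 0.0081 - (-2.56) = 2.5681.
  D >= 0, so the roots are real: z = (-b +/- sqrt(D)) / (2a) = (-0.09 +/- 1.602529) / (-1.28).
    z_1 = (-0.09 + 1.602529) / (-1.28) = -1.1817,   |z_1| = 1.1817.
    z_2 = (-0.09 - 1.602529) / (-1.28) = 1.3223,   |z_2| = 1.3223.
Moduli of all roots: 2.5000, 1.1817, 1.3223.
All moduli strictly greater than 1? Yes.
Verdict: Invertible.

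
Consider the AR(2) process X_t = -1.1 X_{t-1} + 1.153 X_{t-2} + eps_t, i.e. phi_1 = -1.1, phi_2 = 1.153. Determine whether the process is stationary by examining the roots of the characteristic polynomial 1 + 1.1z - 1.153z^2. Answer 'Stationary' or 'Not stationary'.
\text{Not stationary}

The AR(p) characteristic polynomial is P(z) = 1 + 1.1z - 1.153z^2.
Stationarity requires all roots to lie outside the unit circle, i.e. |z| > 1 for every root.
Set 1 + (1.1) z + (-1.153) z^2 = 0, i.e. a z^2 + b z + c = 0 with a = -1.153, b = 1.1, c = 1.
Discriminant D = b^2 - 4ac = (1.1)^2 - 4*(-1.153)*1 = 1.21 - (-4.612) = 5.822.
D >= 0, so the roots are real: z = (-b +/- sqrt(D)) / (2a) = (-1.1 +/- 2.412882) / (-2.306).
  z_1 = (-1.1 + 2.412882) / (-2.306) = -0.5693,   |z_1| = 0.5693.
  z_2 = (-1.1 - 2.412882) / (-2.306) = 1.5234,   |z_2| = 1.5234.
Moduli of all roots: 0.5693, 1.5234.
All moduli strictly greater than 1? No.
Verdict: Not stationary.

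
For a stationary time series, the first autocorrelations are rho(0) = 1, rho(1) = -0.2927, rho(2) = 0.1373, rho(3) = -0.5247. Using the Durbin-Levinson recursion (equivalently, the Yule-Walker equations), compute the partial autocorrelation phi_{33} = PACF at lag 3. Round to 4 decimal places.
\phi_{33} = -0.5160

The PACF at lag k is phi_{kk}, the last component of the solution
to the Yule-Walker system G_k phi = r_k where
  (G_k)_{ij} = rho(|i - j|), (r_k)_i = rho(i), i,j = 1..k.
Equivalently, Durbin-Levinson gives phi_{kk} iteratively:
  phi_{11} = rho(1)
  phi_{kk} = [rho(k) - sum_{j=1..k-1} phi_{k-1,j} rho(k-j)]
            / [1 - sum_{j=1..k-1} phi_{k-1,j} rho(j)],
  phi_{k,j} = phi_{k-1,j} - phi_{kk} phi_{k-1,k-j},  j = 1..k-1.
Step k = 1:
  phi_11 = rho(1) = -0.2927.
Step k = 2:
  phi_22 = [rho(2) - phi_11 rho(1)] / [1 - phi_11 rho(1)] = [0.1373 - (-0.2927)(-0.2927)] / [1 - (-0.2927)(-0.2927)]
         = 0.05162671 / 0.91432671 = 0.056464.
  Update: phi_21 = phi_11 - phi_22 phi_11 = -0.2927 - (0.056464)(-0.2927) = -0.276173.
Step k = 3:
  phi_33 = [rho(3) - phi_21 rho(2) - phi_22 rho(1)] / [1 - phi_21 rho(1) - phi_22 rho(2)]
    numerator   = -0.5247 - (-0.276173)(0.1373) - (0.056464)(-0.2927) = -0.47025439
    denominator = 1 - (-0.276173)(-0.2927) - (0.056464)(0.1373) = 0.91141165
  phi_33 = -0.47025439 / 0.91141165 = -0.516.
Therefore phi_{33} = -0.5160.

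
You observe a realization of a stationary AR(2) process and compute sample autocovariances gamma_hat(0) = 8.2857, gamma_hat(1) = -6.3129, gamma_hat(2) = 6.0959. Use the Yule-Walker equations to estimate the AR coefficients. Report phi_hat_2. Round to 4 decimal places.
\hat\phi_{2} = 0.3700

The Yule-Walker equations for an AR(p) process read, in matrix form,
  Gamma_p phi = r_p,   with   (Gamma_p)_{ij} = gamma(|i - j|),
                       (r_p)_i = gamma(i),   i,j = 1..p.
Substitute the sample gammas (Toeplitz matrix and right-hand side of size 2):
  Gamma_p = [[8.2857, -6.3129], [-6.3129, 8.2857]]
  r_p     = [-6.3129, 6.0959]
Written out:
  8.2857 phi_1 - 6.3129 phi_2 = -6.3129
  -6.3129 phi_1 + 8.2857 phi_2 = 6.0959
Solve by Cramer's rule:
  det = gamma(0)^2 - gamma(1)^2 = (8.2857)^2 - (-6.3129)^2 = 68.65282449 - 39.85270641 = 28.80011808
  phi_hat_1 = [gamma(1) gamma(0) - gamma(1) gamma(2)] / det = [(-6.3129)(8.2857) - (-6.3129)(6.0959)] / 28.80011808 = -13.82398842 / 28.80011808 = -0.48
  phi_hat_2 = [gamma(0) gamma(2) - gamma(1)^2] / det = [(8.2857)(6.0959) - (-6.3129)^2] / 28.80011808 = 10.65609222 / 28.80011808 = 0.37
So phi_hat = [-0.4800, 0.3700].
Therefore phi_hat_2 = 0.3700.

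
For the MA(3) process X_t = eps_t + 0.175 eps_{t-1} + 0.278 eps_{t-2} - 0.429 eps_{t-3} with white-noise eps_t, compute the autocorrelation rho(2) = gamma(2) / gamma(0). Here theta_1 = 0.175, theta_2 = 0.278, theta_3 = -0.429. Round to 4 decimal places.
\rho(2) = 0.1571

For an MA(q) process with theta_0 = 1, the autocovariance is
  gamma(k) = sigma^2 * sum_{i=0..q-k} theta_i * theta_{i+k},
and rho(k) = gamma(k) / gamma(0). Sigma^2 cancels.
  numerator   = (1)*(0.278) + (0.175)*(-0.429) = 0.202925.
  denominator = (1)^2 + (0.175)^2 + (0.278)^2 + (-0.429)^2 = 1.29195.
  rho(2) = 0.202925 / 1.29195 = 0.1571.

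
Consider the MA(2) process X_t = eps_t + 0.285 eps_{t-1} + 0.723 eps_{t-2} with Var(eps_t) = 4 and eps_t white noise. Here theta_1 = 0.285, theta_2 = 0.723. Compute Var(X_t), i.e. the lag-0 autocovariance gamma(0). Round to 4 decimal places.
\gamma(0) = 6.4158

For an MA(q) process X_t = eps_t + sum_i theta_i eps_{t-i} with
Var(eps_t) = sigma^2, the variance is
  gamma(0) = sigma^2 * (1 + sum_i theta_i^2).
  sum_i theta_i^2 = (0.285)^2 + (0.723)^2 = 0.081225 + 0.522729 = 0.603954.
  gamma(0) = 4 * (1 + 0.603954) = 4 * 1.603954 = 6.415816, which rounds to 6.4158.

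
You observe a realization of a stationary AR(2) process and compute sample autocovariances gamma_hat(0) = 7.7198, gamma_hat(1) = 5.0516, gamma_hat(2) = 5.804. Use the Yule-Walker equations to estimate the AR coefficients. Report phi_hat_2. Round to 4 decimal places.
\hat\phi_{2} = 0.5660

The Yule-Walker equations for an AR(p) process read, in matrix form,
  Gamma_p phi = r_p,   with   (Gamma_p)_{ij} = gamma(|i - j|),
                       (r_p)_i = gamma(i),   i,j = 1..p.
Substitute the sample gammas (Toeplitz matrix and right-hand side of size 2):
  Gamma_p = [[7.7198, 5.0516], [5.0516, 7.7198]]
  r_p     = [5.0516, 5.804]
Written out:
  7.7198 phi_1 + 5.0516 phi_2 = 5.0516
  5.0516 phi_1 + 7.7198 phi_2 = 5.804
Solve by Cramer's rule:
  det = gamma(0)^2 - gamma(1)^2 = (7.7198)^2 - (5.0516)^2 = 59.59531204 - 25.51866256 = 34.07664948
  phi_hat_1 = [gamma(1) gamma(0) - gamma(1) gamma(2)] / det = [(5.0516)(7.7198) - (5.0516)(5.804)] / 34.07664948 = 9.67785528 / 34.07664948 = 0.284
  phi_hat_2 = [gamma(0) gamma(2) - gamma(1)^2] / det = [(7.7198)(5.804) - (5.0516)^2] / 34.07664948 = 19.28705664 / 34.07664948 = 0.566
So phi_hat = [0.2840, 0.5660].
Therefore phi_hat_2 = 0.5660.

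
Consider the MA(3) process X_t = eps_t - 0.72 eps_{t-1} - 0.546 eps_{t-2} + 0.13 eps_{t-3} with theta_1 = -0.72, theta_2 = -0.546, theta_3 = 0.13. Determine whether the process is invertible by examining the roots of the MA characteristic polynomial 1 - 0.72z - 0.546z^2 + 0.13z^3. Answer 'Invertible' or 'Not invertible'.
\text{Not invertible}

The MA(q) characteristic polynomial is P(z) = 1 - 0.72z - 0.546z^2 + 0.13z^3.
Invertibility requires all roots to lie outside the unit circle, i.e. |z| > 1 for every root.
Degree 3: look for a simple real root z0 first, then factor out (1 - z/z0) and solve the remaining quadratic.
Testing z0 = 5: P(5) = 1 + (-0.72)(5) + (-0.546)(5)^2 + (0.13)(5)^3
  = 1 + (-3.6) + (-13.65) + (16.25) = 0.  So z_0 = 5 is a root, |z_0| = 5.
Divide out the factor (1 - 0.2 z) = (1 - z/z0) (since 1/z0 = 0.2):
  P(z) = (1 - 0.2 z)(1 + (-0.52) z + (-0.65) z^2)
  [check: z-coef -0.52 - (0.2) = -0.72; z^2-coef -0.65 - (0.2)(-0.52) = -0.546; z^3-coef -(0.2)(-0.65) = 0.13.]
Remaining roots from the quadratic factor 1 + (-0.52) z + (-0.65) z^2:
  Set 1 + (-0.52) z + (-0.65) z^2 = 0, i.e. a z^2 + b z + c = 0 with a = -0.65, b = -0.52, c = 1.
  Discriminant D = b^2 - 4ac = (-0.52)^2 - 4*(-0.65)*1 = 0.2704 - (-2.6) = 2.8704.
  D >= 0, so the roots are real: z = (-b +/- sqrt(D)) / (2a) = (0.52 +/- 1.694225) / (-1.3).
    z_1 = (0.52 + 1.694225) / (-1.3) = -1.7033,   |z_1| = 1.7033.
    z_2 = (0.52 - 1.694225) / (-1.3) = 0.9033,   |z_2| = 0.9033.
Moduli of all roots: 5.0000, 1.7033, 0.9033.
All moduli strictly greater than 1? No.
Verdict: Not invertible.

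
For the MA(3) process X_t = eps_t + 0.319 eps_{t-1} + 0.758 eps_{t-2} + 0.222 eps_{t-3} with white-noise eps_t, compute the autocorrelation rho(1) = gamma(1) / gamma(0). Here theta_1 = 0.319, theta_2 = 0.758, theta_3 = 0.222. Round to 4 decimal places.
\rho(1) = 0.4225

For an MA(q) process with theta_0 = 1, the autocovariance is
  gamma(k) = sigma^2 * sum_{i=0..q-k} theta_i * theta_{i+k},
and rho(k) = gamma(k) / gamma(0). Sigma^2 cancels.
  numerator   = (1)*(0.319) + (0.319)*(0.758) + (0.758)*(0.222) = 0.729078.
  denominator = (1)^2 + (0.319)^2 + (0.758)^2 + (0.222)^2 = 1.725609.
  rho(1) = 0.729078 / 1.725609 = 0.4225.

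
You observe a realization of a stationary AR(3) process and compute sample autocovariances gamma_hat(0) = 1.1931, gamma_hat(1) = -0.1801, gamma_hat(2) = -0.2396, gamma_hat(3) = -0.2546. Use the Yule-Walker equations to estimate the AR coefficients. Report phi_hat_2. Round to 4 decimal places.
\hat\phi_{2} = -0.2859

The Yule-Walker equations for an AR(p) process read, in matrix form,
  Gamma_p phi = r_p,   with   (Gamma_p)_{ij} = gamma(|i - j|),
                       (r_p)_i = gamma(i),   i,j = 1..p.
Substitute the sample gammas (Toeplitz matrix and right-hand side of size 3):
  Gamma_p = [[1.1931, -0.1801, -0.2396], [-0.1801, 1.1931, -0.1801], [-0.2396, -0.1801, 1.1931]]
  r_p     = [-0.1801, -0.2396, -0.2546]
Written out (R1..R3):
  (R1) 1.1931 phi_1 - 0.1801 phi_2 - 0.2396 phi_3 = -0.1801
  (R2) -0.1801 phi_1 + 1.1931 phi_2 - 0.1801 phi_3 = -0.2396
  (R3) -0.2396 phi_1 - 0.1801 phi_2 + 1.1931 phi_3 = -0.2546
Gaussian elimination:
  R2 <- R2 - (-0.1801/1.1931) R1 = R2 - (-0.150951) R1:  1.165914 phi_2 - 0.216268 phi_3 = -0.266786
  R3 <- R3 - (-0.2396/1.1931) R1 = R3 - (-0.200821) R1:  -0.216268 phi_2 + 1.144983 phi_3 = -0.290768
  R3 <- R3 - (-0.216268/1.165914) R2 = R3 - (-0.185492) R2:  1.104867 phi_3 = -0.340255
Back-substitution:
  phi_hat_3 = -0.340255 / 1.104867 = -0.30796
  phi_hat_2 = (-0.266786 - (-0.216268)(-0.30796)) / 1.165914 = -0.285946
  phi_hat_1 = (-0.1801 - (-0.1801)(-0.285946) - (-0.2396)(-0.30796)) / 1.1931 = -0.25596
So phi_hat = [-0.2560, -0.2859, -0.3080].
Therefore phi_hat_2 = -0.2859.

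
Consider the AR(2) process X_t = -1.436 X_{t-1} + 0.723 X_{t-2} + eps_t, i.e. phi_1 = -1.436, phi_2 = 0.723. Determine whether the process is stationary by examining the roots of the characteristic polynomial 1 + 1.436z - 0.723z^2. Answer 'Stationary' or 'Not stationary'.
\text{Not stationary}

The AR(p) characteristic polynomial is P(z) = 1 + 1.436z - 0.723z^2.
Stationarity requires all roots to lie outside the unit circle, i.e. |z| > 1 for every root.
Set 1 + (1.436) z + (-0.723) z^2 = 0, i.e. a z^2 + b z + c = 0 with a = -0.723, b = 1.436, c = 1.
Discriminant D = b^2 - 4ac = (1.436)^2 - 4*(-0.723)*1 = 2.062096 - (-2.892) = 4.954096.
D >= 0, so the roots are real: z = (-b +/- sqrt(D)) / (2a) = (-1.436 +/- 2.22578) / (-1.446).
  z_1 = (-1.436 + 2.22578) / (-1.446) = -0.5462,   |z_1| = 0.5462.
  z_2 = (-1.436 - 2.22578) / (-1.446) = 2.5324,   |z_2| = 2.5324.
Moduli of all roots: 0.5462, 2.5324.
All moduli strictly greater than 1? No.
Verdict: Not stationary.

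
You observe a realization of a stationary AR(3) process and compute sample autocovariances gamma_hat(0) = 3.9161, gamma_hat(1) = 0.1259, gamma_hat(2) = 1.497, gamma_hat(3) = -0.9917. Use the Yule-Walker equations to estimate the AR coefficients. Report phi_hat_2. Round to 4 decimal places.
\hat\phi_{2} = 0.3880

The Yule-Walker equations for an AR(p) process read, in matrix form,
  Gamma_p phi = r_p,   with   (Gamma_p)_{ij} = gamma(|i - j|),
                       (r_p)_i = gamma(i),   i,j = 1..p.
Substitute the sample gammas (Toeplitz matrix and right-hand side of size 3):
  Gamma_p = [[3.9161, 0.1259, 1.497], [0.1259, 3.9161, 0.1259], [1.497, 0.1259, 3.9161]]
  r_p     = [0.1259, 1.497, -0.9917]
Written out (R1..R3):
  (R1) 3.9161 phi_1 + 0.1259 phi_2 + 1.497 phi_3 = 0.1259
  (R2) 0.1259 phi_1 + 3.9161 phi_2 + 0.1259 phi_3 = 1.497
  (R3) 1.497 phi_1 + 0.1259 phi_2 + 3.9161 phi_3 = -0.9917
Gaussian elimination:
  R2 <- R2 - (0.1259/3.9161) R1 = R2 - (0.032149) R1:  3.912052 phi_2 + 0.077772 phi_3 = 1.492952
  R3 <- R3 - (1.497/3.9161) R1 = R3 - (0.382268) R1:  0.077772 phi_2 + 3.343845 phi_3 = -1.039828
  R3 <- R3 - (0.077772/3.912052) R2 = R3 - (0.01988) R2:  3.342299 phi_3 = -1.069508
Back-substitution:
  phi_hat_3 = -1.069508 / 3.342299 = -0.319992
  phi_hat_2 = (1.492952 - (0.077772)(-0.319992)) / 3.912052 = 0.38799
  phi_hat_1 = (0.1259 - (0.1259)(0.38799) - (1.497)(-0.319992)) / 3.9161 = 0.141998
So phi_hat = [0.1420, 0.3880, -0.3200].
Therefore phi_hat_2 = 0.3880.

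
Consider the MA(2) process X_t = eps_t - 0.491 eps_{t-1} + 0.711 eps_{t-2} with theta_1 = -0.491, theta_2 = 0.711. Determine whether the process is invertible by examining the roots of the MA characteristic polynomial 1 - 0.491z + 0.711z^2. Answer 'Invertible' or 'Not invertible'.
\text{Invertible}

The MA(q) characteristic polynomial is P(z) = 1 - 0.491z + 0.711z^2.
Invertibility requires all roots to lie outside the unit circle, i.e. |z| > 1 for every root.
Set 1 + (-0.491) z + (0.711) z^2 = 0, i.e. a z^2 + b z + c = 0 with a = 0.711, b = -0.491, c = 1.
Discriminant D = b^2 - 4ac = (-0.491)^2 - 4*(0.711)*1 = 0.241081 - (2.844) = -2.602919.
D < 0, so the roots are the complex-conjugate pair z = (-b +/- i sqrt(-D)) / (2a) = 0.3453 +/- 1.1346i.
For a conjugate pair |z|^2 = z * conj(z) = (product of roots) = c/a = 1/(0.711) = 1.40647, so |z| = sqrt(1.40647) = 1.1859 for both roots.
Moduli of all roots: 1.1859, 1.1859.
All moduli strictly greater than 1? Yes.
Verdict: Invertible.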